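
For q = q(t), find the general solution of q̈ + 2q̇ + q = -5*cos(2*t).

q = -4*sin(2*t)/5 + 3*cos(2*t)/5 + C1*exp(-t) + C2*t*exp(-t)

Characteristic equation r² + 2r + 1 = 0 has discriminant (2)² - 4·(1) = 0, so r = -1 is a repeated root.
Hence q_h = (C1 + C2*t)*exp(-t).
Try q_p = A*cos(2*t) + B*sin(2*t). Substituting and equating the coefficients of cos(2t) and sin(2t) gives A = 3/5, B = -4/5, so q_p = -4*sin(2*t)/5 + 3*cos(2*t)/5.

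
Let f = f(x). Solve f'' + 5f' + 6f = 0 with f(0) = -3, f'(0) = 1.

Characteristic equation r² + 5r + 6 = 0 factors as (r + 2)(r + 3) = 0, so r = -2, -3.
Hence f_h = C1*exp(-2*x) + C2*exp(-3*x).
Apply the initial conditions: f(0) = C1 + C2 = -3 and f'(0) = -3*C2 - 2*C1 = 1. Solving gives C1 = -8, C2 = 5.

f = -8*exp(-2*x) + 5*exp(-3*x)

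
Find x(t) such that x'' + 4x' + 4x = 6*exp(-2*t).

x = C1*exp(-2*t) + 3*t**2*exp(-2*t) + C2*t*exp(-2*t)

Characteristic equation r² + 4r + 4 = 0 has discriminant (4)² - 4·(4) = 0, so r = -2 is a repeated root.
Hence x_h = (C1 + C2*t)*exp(-2*t).
Since exp(-2*t) solves the homogeneous equation (r = -2 is a root of multiplicity 2), multiply the trial by t^2. Try x_p = A*t^2*exp(-2*t). Substituting into the equation and dividing by exp(-2*t) gives A = 3, so x_p = 3*t^2*exp(-2*t).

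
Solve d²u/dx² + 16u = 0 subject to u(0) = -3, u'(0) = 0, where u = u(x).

u = -3*cos(4*x)

Characteristic equation r² + 16 = 0 has discriminant (0)² - 4·(16) = -64 < 0, so r = ± 4i.
Hence u_h = C1*cos(4*x) + C2*sin(4*x).
Apply the initial conditions: u(0) = C1 = -3 and u'(0) = 4*C2 = 0. Solving gives C1 = -3, C2 = 0.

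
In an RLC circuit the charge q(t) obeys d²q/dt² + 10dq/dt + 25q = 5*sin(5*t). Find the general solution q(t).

Characteristic equation r² + 10r + 25 = 0 has discriminant (10)² - 4·(25) = 0, so r = -5 is a repeated root.
Hence q_h = (C1 + C2*t)*exp(-5*t).
Try q_p = A*cos(5*t) + B*sin(5*t). Substituting and equating the coefficients of cos(5t) and sin(5t) gives A = -1/10, B = 0, so q_p = -cos(5*t)/10.

q = -cos(5*t)/10 + C1*exp(-5*t) + C2*t*exp(-5*t)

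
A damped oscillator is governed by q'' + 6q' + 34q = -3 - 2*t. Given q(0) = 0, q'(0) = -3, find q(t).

Characteristic equation r² + 6r + 34 = 0 has discriminant (6)² - 4·(34) = -100 < 0, so r = -3 ± 5i.
Hence q_h = C1*cos(5*t)*exp(-3*t) + C2*exp(-3*t)*sin(5*t).
For the particular solution try q_p = A0 + A1*t. Substituting and matching coefficients of each power of t gives A0 = -45/578, A1 = -1/17, so q_p = -45/578 - t/17.
General solution: q = -45/578 - t/17 + C1*cos(5*t)*exp(-3*t) + C2*exp(-3*t)*sin(5*t).
Apply the initial conditions: q(0) = -45/578 + C1 = 0 and q'(0) = -1/17 - 3*C1 + 5*C2 = -3. Solving gives C1 = 45/578, C2 = -313/578.

q = -45/578 - t/17 - 313*exp(-3*t)*sin(5*t)/578 + 45*cos(5*t)*exp(-3*t)/578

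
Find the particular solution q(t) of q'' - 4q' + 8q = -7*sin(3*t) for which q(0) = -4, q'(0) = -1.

q = -84*cos(3*t)/145 + 7*sin(3*t)/145 - 496*cos(2*t)*exp(2*t)/145 + 413*exp(2*t)*sin(2*t)/145

Characteristic equation r² - 4r + 8 = 0 has discriminant (-4)² - 4·(8) = -16 < 0, so r = 2 ± 2i.
Hence q_h = C1*cos(2*t)*exp(2*t) + C2*exp(2*t)*sin(2*t).
Try q_p = A*cos(3*t) + B*sin(3*t). Substituting and equating the coefficients of cos(3t) and sin(3t) gives A = -84/145, B = 7/145, so q_p = -84*cos(3*t)/145 + 7*sin(3*t)/145.
General solution: q = -84*cos(3*t)/145 + 7*sin(3*t)/145 + C1*cos(2*t)*exp(2*t) + C2*exp(2*t)*sin(2*t).
Apply the initial conditions: q(0) = -84/145 + C1 = -4 and q'(0) = 21/145 + 2*C1 + 2*C2 = -1. Solving gives C1 = -496/145, C2 = 413/145.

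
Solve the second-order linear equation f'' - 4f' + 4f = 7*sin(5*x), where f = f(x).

Characteristic equation r² - 4r + 4 = 0 has discriminant (-4)² - 4·(4) = 0, so r = 2 is a repeated root.
Hence f_h = (C1 + C2*x)*exp(2*x).
Try f_p = A*cos(5*x) + B*sin(5*x). Substituting and equating the coefficients of cos(5x) and sin(5x) gives A = 140/841, B = -147/841, so f_p = -147*sin(5*x)/841 + 140*cos(5*x)/841.

f = -147*sin(5*x)/841 + 140*cos(5*x)/841 + C1*exp(2*x) + C2*x*exp(2*x)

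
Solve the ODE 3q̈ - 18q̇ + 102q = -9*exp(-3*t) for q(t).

q = -3*exp(-3*t)/61 + C1*cos(5*t)*exp(3*t) + C2*exp(3*t)*sin(5*t)

Divide through by 3: q'' - 6q' + 34q = -3*exp(-3*t).
Characteristic equation r² - 6r + 34 = 0 has discriminant (-6)² - 4·(34) = -100 < 0, so r = 3 ± 5i.
Hence q_h = C1*cos(5*t)*exp(3*t) + C2*exp(3*t)*sin(5*t).
Try q_p = A*exp(-3*t). Substituting into the equation and dividing by exp(-3*t) gives A = -3/61, so q_p = -3*exp(-3*t)/61.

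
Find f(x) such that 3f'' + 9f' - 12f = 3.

Divide through by 3: f'' + 3f' - 4f = 1.
Characteristic equation r² + 3r - 4 = 0 factors as (r - 1)(r + 4) = 0, so r = 1, -4.
Hence f_h = C1*exp(x) + C2*exp(-4*x).
For the particular solution try f_p = A0. Substituting and matching coefficients of each power of x gives A0 = -1/4, so f_p = -1/4.

f = -1/4 + C1*exp(x) + C2*exp(-4*x)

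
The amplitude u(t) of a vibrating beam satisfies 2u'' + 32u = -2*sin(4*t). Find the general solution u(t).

u = C1*cos(4*t) + C2*sin(4*t) + t*cos(4*t)/8

Divide through by 2: u'' + 16u = -sin(4*t).
Characteristic equation r² + 16 = 0 has discriminant (0)² - 4·(16) = -64 < 0, so r = ± 4i.
Hence u_h = C1*cos(4*t) + C2*sin(4*t).
Since ±4i are characteristic roots, multiply the trial by t. Try u_p = t*(A*cos(4*t) + B*sin(4*t)). Substituting and equating the coefficients of cos(4t) and sin(4t) gives A = 1/8, B = 0, so u_p = t*cos(4*t)/8.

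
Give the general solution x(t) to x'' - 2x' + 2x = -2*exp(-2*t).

Characteristic equation r² - 2r + 2 = 0 has discriminant (-2)² - 4·(2) = -4 < 0, so r = 1 ± i.
Hence x_h = C1*cos(t)*exp(t) + C2*exp(t)*sin(t).
Try x_p = A*exp(-2*t). Substituting into the equation and dividing by exp(-2*t) gives A = -1/5, so x_p = -exp(-2*t)/5.

x = -exp(-2*t)/5 + C1*cos(t)*exp(t) + C2*exp(t)*sin(t)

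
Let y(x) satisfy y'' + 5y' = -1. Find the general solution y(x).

Characteristic equation r² + 5r = 0 factors as (r + 5)r = 0, so r = -5, 0.
Hence y_h = C1*exp(-5*x) + C2.
Since 1 solves the homogeneous equation (r = 0 is a root of multiplicity 1), multiply the trial by x. Try y_p = A*x. Substituting into the equation and dividing by 1 gives A = -1/5, so y_p = -x/5.

y = C2 - x/5 + C1*exp(-5*x)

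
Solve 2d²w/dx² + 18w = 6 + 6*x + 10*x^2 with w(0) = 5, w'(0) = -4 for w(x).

Divide through by 2: w'' + 9w = 3 + 3*x + 5*x^2.
Characteristic equation r² + 9 = 0 has discriminant (0)² - 4·(9) = -36 < 0, so r = ± 3i.
Hence w_h = C1*cos(3*x) + C2*sin(3*x).
For the particular solution try w_p = A0 + A1*x + A2*x^2. Substituting and matching coefficients of each power of x gives A0 = 17/81, A1 = 1/3, A2 = 5/9, so w_p = 17/81 + x/3 + 5*x^2/9.
General solution: w = 17/81 + x/3 + 5*x^2/9 + C1*cos(3*x) + C2*sin(3*x).
Apply the initial conditions: w(0) = 17/81 + C1 = 5 and w'(0) = 1/3 + 3*C2 = -4. Solving gives C1 = 388/81, C2 = -13/9.

w = 17/81 - 13*sin(3*x)/9 + x/3 + 5*x**2/9 + 388*cos(3*x)/81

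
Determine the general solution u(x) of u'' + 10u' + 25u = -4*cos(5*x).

u = -2*sin(5*x)/25 + C1*exp(-5*x) + C2*x*exp(-5*x)

Characteristic equation r² + 10r + 25 = 0 has discriminant (10)² - 4·(25) = 0, so r = -5 is a repeated root.
Hence u_h = (C1 + C2*x)*exp(-5*x).
Try u_p = A*cos(5*x) + B*sin(5*x). Substituting and equating the coefficients of cos(5x) and sin(5x) gives A = 0, B = -2/25, so u_p = -2*sin(5*x)/25.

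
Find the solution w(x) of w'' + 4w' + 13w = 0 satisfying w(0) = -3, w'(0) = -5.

Characteristic equation r² + 4r + 13 = 0 has discriminant (4)² - 4·(13) = -36 < 0, so r = -2 ± 3i.
Hence w_h = C1*cos(3*x)*exp(-2*x) + C2*exp(-2*x)*sin(3*x).
Apply the initial conditions: w(0) = C1 = -3 and w'(0) = -2*C1 + 3*C2 = -5. Solving gives C1 = -3, C2 = -11/3.

w = -3*cos(3*x)*exp(-2*x) - 11*exp(-2*x)*sin(3*x)/3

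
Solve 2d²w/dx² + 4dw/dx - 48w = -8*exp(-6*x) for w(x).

w = C1*exp(-6*x) + C2*exp(4*x) + 2*x*exp(-6*x)/5

Divide through by 2: w'' + 2w' - 24w = -4*exp(-6*x).
Characteristic equation r² + 2r - 24 = 0 factors as (r + 6)(r - 4) = 0, so r = -6, 4.
Hence w_h = C1*exp(-6*x) + C2*exp(4*x).
Since exp(-6*x) solves the homogeneous equation (r = -6 is a root of multiplicity 1), multiply the trial by x. Try w_p = A*x*exp(-6*x). Substituting into the equation and dividing by exp(-6*x) gives A = 2/5, so w_p = 2*x*exp(-6*x)/5.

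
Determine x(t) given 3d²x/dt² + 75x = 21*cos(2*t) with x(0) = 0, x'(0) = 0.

x = -cos(5*t)/3 + cos(2*t)/3

Divide through by 3: x'' + 25x = 7*cos(2*t).
Characteristic equation r² + 25 = 0 has discriminant (0)² - 4·(25) = -100 < 0, so r = ± 5i.
Hence x_h = C1*cos(5*t) + C2*sin(5*t).
Try x_p = A*cos(2*t) + B*sin(2*t). Substituting and equating the coefficients of cos(2t) and sin(2t) gives A = 1/3, B = 0, so x_p = cos(2*t)/3.
General solution: x = cos(2*t)/3 + C1*cos(5*t) + C2*sin(5*t).
Apply the initial conditions: x(0) = 1/3 + C1 = 0 and x'(0) = 5*C2 = 0. Solving gives C1 = -1/3, C2 = 0.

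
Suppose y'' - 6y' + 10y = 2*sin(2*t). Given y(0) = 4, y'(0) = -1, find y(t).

Characteristic equation r² - 6r + 10 = 0 has discriminant (-6)² - 4·(10) = -4 < 0, so r = 3 ± i.
Hence y_h = C1*cos(t)*exp(3*t) + C2*exp(3*t)*sin(t).
Try y_p = A*cos(2*t) + B*sin(2*t). Substituting and equating the coefficients of cos(2t) and sin(2t) gives A = 2/15, B = 1/15, so y_p = sin(2*t)/15 + 2*cos(2*t)/15.
General solution: y = sin(2*t)/15 + 2*cos(2*t)/15 + C1*cos(t)*exp(3*t) + C2*exp(3*t)*sin(t).
Apply the initial conditions: y(0) = 2/15 + C1 = 4 and y'(0) = 2/15 + C2 + 3*C1 = -1. Solving gives C1 = 58/15, C2 = -191/15.

y = sin(2*t)/15 + 2*cos(2*t)/15 - 191*exp(3*t)*sin(t)/15 + 58*cos(t)*exp(3*t)/15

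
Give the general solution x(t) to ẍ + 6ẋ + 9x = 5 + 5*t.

Characteristic equation r² + 6r + 9 = 0 has discriminant (6)² - 4·(9) = 0, so r = -3 is a repeated root.
Hence x_h = (C1 + C2*t)*exp(-3*t).
For the particular solution try x_p = A0 + A1*t. Substituting and matching coefficients of each power of t gives A0 = 5/27, A1 = 5/9, so x_p = 5/27 + 5*t/9.

x = 5/27 + 5*t/9 + C1*exp(-3*t) + C2*t*exp(-3*t)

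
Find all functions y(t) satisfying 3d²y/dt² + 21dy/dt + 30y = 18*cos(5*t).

Divide through by 3: y'' + 7y' + 10y = 6*cos(5*t).
Characteristic equation r² + 7r + 10 = 0 factors as (r + 2)(r + 5) = 0, so r = -2, -5.
Hence y_h = C1*exp(-2*t) + C2*exp(-5*t).
Try y_p = A*cos(5*t) + B*sin(5*t). Substituting and equating the coefficients of cos(5t) and sin(5t) gives A = -9/145, B = 21/145, so y_p = -9*cos(5*t)/145 + 21*sin(5*t)/145.

y = -9*cos(5*t)/145 + 21*sin(5*t)/145 + C1*exp(-2*t) + C2*exp(-5*t)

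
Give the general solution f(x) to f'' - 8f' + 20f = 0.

f = C1*cos(2*x)*exp(4*x) + C2*exp(4*x)*sin(2*x)

Characteristic equation r² - 8r + 20 = 0 has discriminant (-8)² - 4·(20) = -16 < 0, so r = 4 ± 2i.
Hence f_h = C1*cos(2*x)*exp(4*x) + C2*exp(4*x)*sin(2*x).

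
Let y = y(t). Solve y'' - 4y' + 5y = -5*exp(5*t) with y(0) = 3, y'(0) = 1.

y = -exp(5*t)/2 - 7*exp(2*t)*sin(t)/2 + 7*cos(t)*exp(2*t)/2

Characteristic equation r² - 4r + 5 = 0 has discriminant (-4)² - 4·(5) = -4 < 0, so r = 2 ± i.
Hence y_h = C1*cos(t)*exp(2*t) + C2*exp(2*t)*sin(t).
Try y_p = A*exp(5*t). Substituting into the equation and dividing by exp(5*t) gives A = -1/2, so y_p = -exp(5*t)/2.
General solution: y = -exp(5*t)/2 + C1*cos(t)*exp(2*t) + C2*exp(2*t)*sin(t).
Apply the initial conditions: y(0) = -1/2 + C1 = 3 and y'(0) = -5/2 + C2 + 2*C1 = 1. Solving gives C1 = 7/2, C2 = -7/2.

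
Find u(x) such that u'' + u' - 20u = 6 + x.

Characteristic equation r² + r - 20 = 0 factors as (r + 5)(r - 4) = 0, so r = -5, 4.
Hence u_h = C1*exp(-5*x) + C2*exp(4*x).
For the particular solution try u_p = A0 + A1*x. Substituting and matching coefficients of each power of x gives A0 = -121/400, A1 = -1/20, so u_p = -121/400 - x/20.

u = -121/400 - x/20 + C1*exp(-5*x) + C2*exp(4*x)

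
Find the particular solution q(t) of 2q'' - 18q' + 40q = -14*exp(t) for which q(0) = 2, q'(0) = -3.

Divide through by 2: q'' - 9q' + 20q = -7*exp(t).
Characteristic equation r² - 9r + 20 = 0 factors as (r - 5)(r - 4) = 0, so r = 5, 4.
Hence q_h = C1*exp(5*t) + C2*exp(4*t).
Try q_p = A*exp(t). Substituting into the equation and dividing by exp(t) gives A = -7/12, so q_p = -7*exp(t)/12.
General solution: q = -7*exp(t)/12 + C1*exp(5*t) + C2*exp(4*t).
Apply the initial conditions: q(0) = -7/12 + C1 + C2 = 2 and q'(0) = -7/12 + 4*C2 + 5*C1 = -3. Solving gives C1 = -51/4, C2 = 46/3.

q = -51*exp(5*t)/4 - 7*exp(t)/12 + 46*exp(4*t)/3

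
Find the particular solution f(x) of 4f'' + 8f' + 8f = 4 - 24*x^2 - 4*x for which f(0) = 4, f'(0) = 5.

f = -2 - 3*x**2 + 11*x/2 + 6*cos(x)*exp(-x) + 11*exp(-x)*sin(x)/2

Divide through by 4: f'' + 2f' + 2f = 1 - x - 6*x^2.
Characteristic equation r² + 2r + 2 = 0 has discriminant (2)² - 4·(2) = -4 < 0, so r = -1 ± i.
Hence f_h = C1*cos(x)*exp(-x) + C2*exp(-x)*sin(x).
For the particular solution try f_p = A0 + A1*x + A2*x^2. Substituting and matching coefficients of each power of x gives A0 = -2, A1 = 11/2, A2 = -3, so f_p = -2 - 3*x^2 + 11*x/2.
General solution: f = -2 - 3*x^2 + 11*x/2 + C1*cos(x)*exp(-x) + C2*exp(-x)*sin(x).
Apply the initial conditions: f(0) = -2 + C1 = 4 and f'(0) = 11/2 + C2 - C1 = 5. Solving gives C1 = 6, C2 = 11/2.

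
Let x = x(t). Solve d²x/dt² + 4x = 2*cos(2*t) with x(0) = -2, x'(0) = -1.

Characteristic equation r² + 4 = 0 has discriminant (0)² - 4·(4) = -16 < 0, so r = ± 2i.
Hence x_h = C1*cos(2*t) + C2*sin(2*t).
Since ±2i are characteristic roots, multiply the trial by t. Try x_p = t*(A*cos(2*t) + B*sin(2*t)). Substituting and equating the coefficients of cos(2t) and sin(2t) gives A = 0, B = 1/2, so x_p = t*sin(2*t)/2.
General solution: x = C1*cos(2*t) + C2*sin(2*t) + t*sin(2*t)/2.
Apply the initial conditions: x(0) = C1 = -2 and x'(0) = 2*C2 = -1. Solving gives C1 = -2, C2 = -1/2.

x = -2*cos(2*t) - sin(2*t)/2 + t*sin(2*t)/2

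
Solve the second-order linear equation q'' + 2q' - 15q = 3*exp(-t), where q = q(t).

q = -3*exp(-t)/16 + C1*exp(3*t) + C2*exp(-5*t)

Characteristic equation r² + 2r - 15 = 0 factors as (r - 3)(r + 5) = 0, so r = 3, -5.
Hence q_h = C1*exp(3*t) + C2*exp(-5*t).
Try q_p = A*exp(-t). Substituting into the equation and dividing by exp(-t) gives A = -3/16, so q_p = -3*exp(-t)/16.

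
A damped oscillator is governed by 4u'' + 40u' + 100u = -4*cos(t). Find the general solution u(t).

u = -6*cos(t)/169 - 5*sin(t)/338 + C1*exp(-5*t) + C2*t*exp(-5*t)

Divide through by 4: u'' + 10u' + 25u = -cos(t).
Characteristic equation r² + 10r + 25 = 0 has discriminant (10)² - 4·(25) = 0, so r = -5 is a repeated root.
Hence u_h = (C1 + C2*t)*exp(-5*t).
Try u_p = A*cos(t) + B*sin(t). Substituting and equating the coefficients of cos(t) and sin(t) gives A = -6/169, B = -5/338, so u_p = -6*cos(t)/169 - 5*sin(t)/338.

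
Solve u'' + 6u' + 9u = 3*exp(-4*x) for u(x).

Characteristic equation r² + 6r + 9 = 0 has discriminant (6)² - 4·(9) = 0, so r = -3 is a repeated root.
Hence u_h = (C1 + C2*x)*exp(-3*x).
Try u_p = A*exp(-4*x). Substituting into the equation and dividing by exp(-4*x) gives A = 3, so u_p = 3*exp(-4*x).

u = 3*exp(-4*x) + C1*exp(-3*x) + C2*x*exp(-3*x)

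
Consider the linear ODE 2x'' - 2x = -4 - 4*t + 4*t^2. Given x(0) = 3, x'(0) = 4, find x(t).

Divide through by 2: x'' - x = -2 - 2*t + 2*t^2.
Characteristic equation r² - 1 = 0 factors as (r + 1)(r - 1) = 0, so r = -1, 1.
Hence x_h = C1*exp(-t) + C2*exp(t).
For the particular solution try x_p = A0 + A1*t + A2*t^2. Substituting and matching coefficients of each power of t gives A0 = -2, A1 = 2, A2 = -2, so x_p = -2 - 2*t^2 + 2*t.
General solution: x = -2 - 2*t^2 + 2*t + C1*exp(-t) + C2*exp(t).
Apply the initial conditions: x(0) = -2 + C1 + C2 = 3 and x'(0) = 2 + C2 - C1 = 4. Solving gives C1 = 3/2, C2 = 7/2.

x = -2 - 2*t**2 + 2*t + 3*exp(-t)/2 + 7*exp(t)/2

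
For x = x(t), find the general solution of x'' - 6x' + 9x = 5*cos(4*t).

x = -24*sin(4*t)/125 - 7*cos(4*t)/125 + C1*exp(3*t) + C2*t*exp(3*t)

Characteristic equation r² - 6r + 9 = 0 has discriminant (-6)² - 4·(9) = 0, so r = 3 is a repeated root.
Hence x_h = (C1 + C2*t)*exp(3*t).
Try x_p = A*cos(4*t) + B*sin(4*t). Substituting and equating the coefficients of cos(4t) and sin(4t) gives A = -7/125, B = -24/125, so x_p = -24*sin(4*t)/125 - 7*cos(4*t)/125.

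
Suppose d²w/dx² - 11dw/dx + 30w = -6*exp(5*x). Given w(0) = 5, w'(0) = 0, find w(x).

Characteristic equation r² - 11r + 30 = 0 factors as (r - 5)(r - 6) = 0, so r = 5, 6.
Hence w_h = C1*exp(5*x) + C2*exp(6*x).
Since exp(5*x) solves the homogeneous equation (r = 5 is a root of multiplicity 1), multiply the trial by x. Try w_p = A*x*exp(5*x). Substituting into the equation and dividing by exp(5*x) gives A = 6, so w_p = 6*x*exp(5*x).
General solution: w = C1*exp(5*x) + C2*exp(6*x) + 6*x*exp(5*x).
Apply the initial conditions: w(0) = C1 + C2 = 5 and w'(0) = 6 + 5*C1 + 6*C2 = 0. Solving gives C1 = 36, C2 = -31.

w = -31*exp(6*x) + 36*exp(5*x) + 6*x*exp(5*x)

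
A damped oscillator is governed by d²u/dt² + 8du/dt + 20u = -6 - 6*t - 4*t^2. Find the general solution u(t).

u = -28/125 - 7*t/50 - t**2/5 + C1*cos(2*t)*exp(-4*t) + C2*exp(-4*t)*sin(2*t)

Characteristic equation r² + 8r + 20 = 0 has discriminant (8)² - 4·(20) = -16 < 0, so r = -4 ± 2i.
Hence u_h = C1*cos(2*t)*exp(-4*t) + C2*exp(-4*t)*sin(2*t).
For the particular solution try u_p = A0 + A1*t + A2*t^2. Substituting and matching coefficients of each power of t gives A0 = -28/125, A1 = -7/50, A2 = -1/5, so u_p = -28/125 - 7*t/50 - t^2/5.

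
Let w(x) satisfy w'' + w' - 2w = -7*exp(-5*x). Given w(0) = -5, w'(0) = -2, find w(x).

w = -79*exp(x)/18 - 7*exp(-5*x)/18 - 2*exp(-2*x)/9

Characteristic equation r² + r - 2 = 0 factors as (r - 1)(r + 2) = 0, so r = 1, -2.
Hence w_h = C1*exp(x) + C2*exp(-2*x).
Try w_p = A*exp(-5*x). Substituting into the equation and dividing by exp(-5*x) gives A = -7/18, so w_p = -7*exp(-5*x)/18.
General solution: w = -7*exp(-5*x)/18 + C1*exp(x) + C2*exp(-2*x).
Apply the initial conditions: w(0) = -7/18 + C1 + C2 = -5 and w'(0) = 35/18 + C1 - 2*C2 = -2. Solving gives C1 = -79/18, C2 = -2/9.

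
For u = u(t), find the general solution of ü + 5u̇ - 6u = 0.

u = C1*exp(-6*t) + C2*exp(t)

Characteristic equation r² + 5r - 6 = 0 factors as (r + 6)(r - 1) = 0, so r = -6, 1.
Hence u_h = C1*exp(-6*t) + C2*exp(t).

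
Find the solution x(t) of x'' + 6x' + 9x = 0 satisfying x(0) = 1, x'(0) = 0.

Characteristic equation r² + 6r + 9 = 0 has discriminant (6)² - 4·(9) = 0, so r = -3 is a repeated root.
Hence x_h = (C1 + C2*t)*exp(-3*t).
Apply the initial conditions: x(0) = C1 = 1 and x'(0) = C2 - 3*C1 = 0. Solving gives C1 = 1, C2 = 3.

x = 3*t*exp(-3*t) + exp(-3*t)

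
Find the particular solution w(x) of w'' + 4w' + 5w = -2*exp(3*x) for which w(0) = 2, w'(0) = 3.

w = -exp(3*x)/13 + 27*cos(x)*exp(-2*x)/13 + 96*exp(-2*x)*sin(x)/13

Characteristic equation r² + 4r + 5 = 0 has discriminant (4)² - 4·(5) = -4 < 0, so r = -2 ± i.
Hence w_h = C1*cos(x)*exp(-2*x) + C2*exp(-2*x)*sin(x).
Try w_p = A*exp(3*x). Substituting into the equation and dividing by exp(3*x) gives A = -1/13, so w_p = -exp(3*x)/13.
General solution: w = -exp(3*x)/13 + C1*cos(x)*exp(-2*x) + C2*exp(-2*x)*sin(x).
Apply the initial conditions: w(0) = -1/13 + C1 = 2 and w'(0) = -3/13 + C2 - 2*C1 = 3. Solving gives C1 = 27/13, C2 = 96/13.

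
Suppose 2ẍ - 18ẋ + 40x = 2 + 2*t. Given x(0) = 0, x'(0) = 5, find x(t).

Divide through by 2: x'' - 9x' + 20x = 1 + t.
Characteristic equation r² - 9r + 20 = 0 factors as (r - 4)(r - 5) = 0, so r = 4, 5.
Hence x_h = C1*exp(4*t) + C2*exp(5*t).
For the particular solution try x_p = A0 + A1*t. Substituting and matching coefficients of each power of t gives A0 = 29/400, A1 = 1/20, so x_p = 29/400 + t/20.
General solution: x = 29/400 + t/20 + C1*exp(4*t) + C2*exp(5*t).
Apply the initial conditions: x(0) = 29/400 + C1 + C2 = 0 and x'(0) = 1/20 + 4*C1 + 5*C2 = 5. Solving gives C1 = -85/16, C2 = 131/25.

x = 29/400 - 85*exp(4*t)/16 + t/20 + 131*exp(5*t)/25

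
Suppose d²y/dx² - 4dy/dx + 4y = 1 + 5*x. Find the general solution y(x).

Characteristic equation r² - 4r + 4 = 0 has discriminant (-4)² - 4·(4) = 0, so r = 2 is a repeated root.
Hence y_h = (C1 + C2*x)*exp(2*x).
For the particular solution try y_p = A0 + A1*x. Substituting and matching coefficients of each power of x gives A0 = 3/2, A1 = 5/4, so y_p = 3/2 + 5*x/4.

y = 3/2 + 5*x/4 + C1*exp(2*x) + C2*x*exp(2*x)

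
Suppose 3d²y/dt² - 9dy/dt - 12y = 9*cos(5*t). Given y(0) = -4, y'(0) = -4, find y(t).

y = -316*exp(4*t)/205 - 309*exp(-t)/130 - 87*cos(5*t)/1066 - 45*sin(5*t)/1066

Divide through by 3: y'' - 3y' - 4y = 3*cos(5*t).
Characteristic equation r² - 3r - 4 = 0 factors as (r - 4)(r + 1) = 0, so r = 4, -1.
Hence y_h = C1*exp(4*t) + C2*exp(-t).
Try y_p = A*cos(5*t) + B*sin(5*t). Substituting and equating the coefficients of cos(5t) and sin(5t) gives A = -87/1066, B = -45/1066, so y_p = -87*cos(5*t)/1066 - 45*sin(5*t)/1066.
General solution: y = -87*cos(5*t)/1066 - 45*sin(5*t)/1066 + C1*exp(4*t) + C2*exp(-t).
Apply the initial conditions: y(0) = -87/1066 + C1 + C2 = -4 and y'(0) = -225/1066 - C2 + 4*C1 = -4. Solving gives C1 = -316/205, C2 = -309/130.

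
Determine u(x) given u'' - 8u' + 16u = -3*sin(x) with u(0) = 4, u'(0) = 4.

Characteristic equation r² - 8r + 16 = 0 has discriminant (-8)² - 4·(16) = 0, so r = 4 is a repeated root.
Hence u_h = (C1 + C2*x)*exp(4*x).
Try u_p = A*cos(x) + B*sin(x). Substituting and equating the coefficients of cos(x) and sin(x) gives A = -24/289, B = -45/289, so u_p = -45*sin(x)/289 - 24*cos(x)/289.
General solution: u = -45*sin(x)/289 - 24*cos(x)/289 + C1*exp(4*x) + C2*x*exp(4*x).
Apply the initial conditions: u(0) = -24/289 + C1 = 4 and u'(0) = -45/289 + C2 + 4*C1 = 4. Solving gives C1 = 1180/289, C2 = -207/17.

u = -45*sin(x)/289 - 24*cos(x)/289 + 1180*exp(4*x)/289 - 207*x*exp(4*x)/17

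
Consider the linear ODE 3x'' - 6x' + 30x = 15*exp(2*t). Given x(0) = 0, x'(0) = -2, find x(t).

Divide through by 3: x'' - 2x' + 10x = 5*exp(2*t).
Characteristic equation r² - 2r + 10 = 0 has discriminant (-2)² - 4·(10) = -36 < 0, so r = 1 ± 3i.
Hence x_h = C1*cos(3*t)*exp(t) + C2*exp(t)*sin(3*t).
Try x_p = A*exp(2*t). Substituting into the equation and dividing by exp(2*t) gives A = 1/2, so x_p = exp(2*t)/2.
General solution: x = exp(2*t)/2 + C1*cos(3*t)*exp(t) + C2*exp(t)*sin(3*t).
Apply the initial conditions: x(0) = 1/2 + C1 = 0 and x'(0) = 1 + C1 + 3*C2 = -2. Solving gives C1 = -1/2, C2 = -5/6.

x = exp(2*t)/2 - 5*exp(t)*sin(3*t)/6 - cos(3*t)*exp(t)/2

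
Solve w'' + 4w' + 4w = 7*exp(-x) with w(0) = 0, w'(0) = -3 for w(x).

w = -7*exp(-2*x) + 7*exp(-x) - 10*x*exp(-2*x)

Characteristic equation r² + 4r + 4 = 0 has discriminant (4)² - 4·(4) = 0, so r = -2 is a repeated root.
Hence w_h = (C1 + C2*x)*exp(-2*x).
Try w_p = A*exp(-x). Substituting into the equation and dividing by exp(-x) gives A = 7, so w_p = 7*exp(-x).
General solution: w = 7*exp(-x) + C1*exp(-2*x) + C2*x*exp(-2*x).
Apply the initial conditions: w(0) = 7 + C1 = 0 and w'(0) = -7 + C2 - 2*C1 = -3. Solving gives C1 = -7, C2 = -10.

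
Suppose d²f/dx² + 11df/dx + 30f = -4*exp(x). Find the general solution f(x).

Characteristic equation r² + 11r + 30 = 0 factors as (r + 5)(r + 6) = 0, so r = -5, -6.
Hence f_h = C1*exp(-5*x) + C2*exp(-6*x).
Try f_p = A*exp(x). Substituting into the equation and dividing by exp(x) gives A = -2/21, so f_p = -2*exp(x)/21.

f = -2*exp(x)/21 + C1*exp(-5*x) + C2*exp(-6*x)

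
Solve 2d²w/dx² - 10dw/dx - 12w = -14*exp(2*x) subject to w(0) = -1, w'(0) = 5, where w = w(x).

w = -40*exp(-x)/21 + 7*exp(2*x)/12 + 9*exp(6*x)/28

Divide through by 2: w'' - 5w' - 6w = -7*exp(2*x).
Characteristic equation r² - 5r - 6 = 0 factors as (r + 1)(r - 6) = 0, so r = -1, 6.
Hence w_h = C1*exp(-x) + C2*exp(6*x).
Try w_p = A*exp(2*x). Substituting into the equation and dividing by exp(2*x) gives A = 7/12, so w_p = 7*exp(2*x)/12.
General solution: w = 7*exp(2*x)/12 + C1*exp(-x) + C2*exp(6*x).
Apply the initial conditions: w(0) = 7/12 + C1 + C2 = -1 and w'(0) = 7/6 - C1 + 6*C2 = 5. Solving gives C1 = -40/21, C2 = 9/28.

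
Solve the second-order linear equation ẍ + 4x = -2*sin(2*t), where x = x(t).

x = C1*cos(2*t) + C2*sin(2*t) + t*cos(2*t)/2

Characteristic equation r² + 4 = 0 has discriminant (0)² - 4·(4) = -16 < 0, so r = ± 2i.
Hence x_h = C1*cos(2*t) + C2*sin(2*t).
Since ±2i are characteristic roots, multiply the trial by t. Try x_p = t*(A*cos(2*t) + B*sin(2*t)). Substituting and equating the coefficients of cos(2t) and sin(2t) gives A = 1/2, B = 0, so x_p = t*cos(2*t)/2.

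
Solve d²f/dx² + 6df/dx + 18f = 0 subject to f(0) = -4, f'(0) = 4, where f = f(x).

f = -4*cos(3*x)*exp(-3*x) - 8*exp(-3*x)*sin(3*x)/3

Characteristic equation r² + 6r + 18 = 0 has discriminant (6)² - 4·(18) = -36 < 0, so r = -3 ± 3i.
Hence f_h = C1*cos(3*x)*exp(-3*x) + C2*exp(-3*x)*sin(3*x).
Apply the initial conditions: f(0) = C1 = -4 and f'(0) = -3*C1 + 3*C2 = 4. Solving gives C1 = -4, C2 = -8/3.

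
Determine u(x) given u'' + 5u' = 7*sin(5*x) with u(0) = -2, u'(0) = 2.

Characteristic equation r² + 5r = 0 factors as (r + 5)r = 0, so r = -5, 0.
Hence u_h = C1*exp(-5*x) + C2.
Try u_p = A*cos(5*x) + B*sin(5*x). Substituting and equating the coefficients of cos(5x) and sin(5x) gives A = -7/50, B = -7/50, so u_p = -7*cos(5*x)/50 - 7*sin(5*x)/50.
General solution: u = C2 - 7*cos(5*x)/50 - 7*sin(5*x)/50 + C1*exp(-5*x).
Apply the initial conditions: u(0) = -7/50 + C1 + C2 = -2 and u'(0) = -7/10 - 5*C1 = 2. Solving gives C1 = -27/50, C2 = -33/25.

u = -33/25 - 27*exp(-5*x)/50 - 7*cos(5*x)/50 - 7*sin(5*x)/50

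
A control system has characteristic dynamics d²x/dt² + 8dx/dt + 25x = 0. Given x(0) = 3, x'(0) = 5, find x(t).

x = 3*cos(3*t)*exp(-4*t) + 17*exp(-4*t)*sin(3*t)/3

Characteristic equation r² + 8r + 25 = 0 has discriminant (8)² - 4·(25) = -36 < 0, so r = -4 ± 3i.
Hence x_h = C1*cos(3*t)*exp(-4*t) + C2*exp(-4*t)*sin(3*t).
Apply the initial conditions: x(0) = C1 = 3 and x'(0) = -4*C1 + 3*C2 = 5. Solving gives C1 = 3, C2 = 17/3.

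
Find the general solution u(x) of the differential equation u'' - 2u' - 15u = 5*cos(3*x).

Characteristic equation r² - 2r - 15 = 0 factors as (r + 3)(r - 5) = 0, so r = -3, 5.
Hence u_h = C1*exp(-3*x) + C2*exp(5*x).
Try u_p = A*cos(3*x) + B*sin(3*x). Substituting and equating the coefficients of cos(3x) and sin(3x) gives A = -10/51, B = -5/102, so u_p = -10*cos(3*x)/51 - 5*sin(3*x)/102.

u = -10*cos(3*x)/51 - 5*sin(3*x)/102 + C1*exp(-3*x) + C2*exp(5*x)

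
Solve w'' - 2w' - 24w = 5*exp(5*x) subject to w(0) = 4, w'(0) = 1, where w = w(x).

w = -5*exp(5*x)/9 + 11*exp(6*x)/5 + 106*exp(-4*x)/45

Characteristic equation r² - 2r - 24 = 0 factors as (r - 6)(r + 4) = 0, so r = 6, -4.
Hence w_h = C1*exp(6*x) + C2*exp(-4*x).
Try w_p = A*exp(5*x). Substituting into the equation and dividing by exp(5*x) gives A = -5/9, so w_p = -5*exp(5*x)/9.
General solution: w = -5*exp(5*x)/9 + C1*exp(6*x) + C2*exp(-4*x).
Apply the initial conditions: w(0) = -5/9 + C1 + C2 = 4 and w'(0) = -25/9 - 4*C2 + 6*C1 = 1. Solving gives C1 = 11/5, C2 = 106/45.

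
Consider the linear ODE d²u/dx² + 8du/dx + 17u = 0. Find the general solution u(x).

u = C1*cos(x)*exp(-4*x) + C2*exp(-4*x)*sin(x)

Characteristic equation r² + 8r + 17 = 0 has discriminant (8)² - 4·(17) = -4 < 0, so r = -4 ± i.
Hence u_h = C1*cos(x)*exp(-4*x) + C2*exp(-4*x)*sin(x).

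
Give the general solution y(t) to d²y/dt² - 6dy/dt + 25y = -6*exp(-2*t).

y = -6*exp(-2*t)/41 + C1*cos(4*t)*exp(3*t) + C2*exp(3*t)*sin(4*t)

Characteristic equation r² - 6r + 25 = 0 has discriminant (-6)² - 4·(25) = -64 < 0, so r = 3 ± 4i.
Hence y_h = C1*cos(4*t)*exp(3*t) + C2*exp(3*t)*sin(4*t).
Try y_p = A*exp(-2*t). Substituting into the equation and dividing by exp(-2*t) gives A = -6/41, so y_p = -6*exp(-2*t)/41.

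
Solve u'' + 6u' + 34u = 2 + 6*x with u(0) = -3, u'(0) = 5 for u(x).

u = 8/289 + 3*x/17 - 1231*exp(-3*x)*sin(5*x)/1445 - 875*cos(5*x)*exp(-3*x)/289

Characteristic equation r² + 6r + 34 = 0 has discriminant (6)² - 4·(34) = -100 < 0, so r = -3 ± 5i.
Hence u_h = C1*cos(5*x)*exp(-3*x) + C2*exp(-3*x)*sin(5*x).
For the particular solution try u_p = A0 + A1*x. Substituting and matching coefficients of each power of x gives A0 = 8/289, A1 = 3/17, so u_p = 8/289 + 3*x/17.
General solution: u = 8/289 + 3*x/17 + C1*cos(5*x)*exp(-3*x) + C2*exp(-3*x)*sin(5*x).
Apply the initial conditions: u(0) = 8/289 + C1 = -3 and u'(0) = 3/17 - 3*C1 + 5*C2 = 5. Solving gives C1 = -875/289, C2 = -1231/1445.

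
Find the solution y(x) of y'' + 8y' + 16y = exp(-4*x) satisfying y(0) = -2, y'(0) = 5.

Characteristic equation r² + 8r + 16 = 0 has discriminant (8)² - 4·(16) = 0, so r = -4 is a repeated root.
Hence y_h = (C1 + C2*x)*exp(-4*x).
Since exp(-4*x) solves the homogeneous equation (r = -4 is a root of multiplicity 2), multiply the trial by x^2. Try y_p = A*x^2*exp(-4*x). Substituting into the equation and dividing by exp(-4*x) gives A = 1/2, so y_p = x^2*exp(-4*x)/2.
General solution: y = C1*exp(-4*x) + x^2*exp(-4*x)/2 + C2*x*exp(-4*x).
Apply the initial conditions: y(0) = C1 = -2 and y'(0) = C2 - 4*C1 = 5. Solving gives C1 = -2, C2 = -3.

y = -2*exp(-4*x) + x**2*exp(-4*x)/2 - 3*x*exp(-4*x)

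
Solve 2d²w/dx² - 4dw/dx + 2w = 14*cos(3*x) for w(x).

w = -21*sin(3*x)/50 - 14*cos(3*x)/25 + C1*exp(x) + C2*x*exp(x)

Divide through by 2: w'' - 2w' + w = 7*cos(3*x).
Characteristic equation r² - 2r + 1 = 0 has discriminant (-2)² - 4·(1) = 0, so r = 1 is a repeated root.
Hence w_h = (C1 + C2*x)*exp(x).
Try w_p = A*cos(3*x) + B*sin(3*x). Substituting and equating the coefficients of cos(3x) and sin(3x) gives A = -14/25, B = -21/50, so w_p = -21*sin(3*x)/50 - 14*cos(3*x)/25.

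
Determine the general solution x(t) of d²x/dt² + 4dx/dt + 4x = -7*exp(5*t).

x = -exp(5*t)/7 + C1*exp(-2*t) + C2*t*exp(-2*t)

Characteristic equation r² + 4r + 4 = 0 has discriminant (4)² - 4·(4) = 0, so r = -2 is a repeated root.
Hence x_h = (C1 + C2*t)*exp(-2*t).
Try x_p = A*exp(5*t). Substituting into the equation and dividing by exp(5*t) gives A = -1/7, so x_p = -exp(5*t)/7.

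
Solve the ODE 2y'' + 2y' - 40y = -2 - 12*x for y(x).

y = 13/200 + 3*x/10 + C1*exp(-5*x) + C2*exp(4*x)

Divide through by 2: y'' + y' - 20y = -1 - 6*x.
Characteristic equation r² + r - 20 = 0 factors as (r + 5)(r - 4) = 0, so r = -5, 4.
Hence y_h = C1*exp(-5*x) + C2*exp(4*x).
For the particular solution try y_p = A0 + A1*x. Substituting and matching coefficients of each power of x gives A0 = 13/200, A1 = 3/10, so y_p = 13/200 + 3*x/10.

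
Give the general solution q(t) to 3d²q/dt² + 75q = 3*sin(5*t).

Divide through by 3: q'' + 25q = sin(5*t).
Characteristic equation r² + 25 = 0 has discriminant (0)² - 4·(25) = -100 < 0, so r = ± 5i.
Hence q_h = C1*cos(5*t) + C2*sin(5*t).
Since ±5i are characteristic roots, multiply the trial by t. Try q_p = t*(A*cos(5*t) + B*sin(5*t)). Substituting and equating the coefficients of cos(5t) and sin(5t) gives A = -1/10, B = 0, so q_p = -t*cos(5*t)/10.

q = C1*cos(5*t) + C2*sin(5*t) - t*cos(5*t)/10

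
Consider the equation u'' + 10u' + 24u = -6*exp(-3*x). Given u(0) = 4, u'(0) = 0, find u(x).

Characteristic equation r² + 10r + 24 = 0 factors as (r + 6)(r + 4) = 0, so r = -6, -4.
Hence u_h = C1*exp(-6*x) + C2*exp(-4*x).
Try u_p = A*exp(-3*x). Substituting into the equation and dividing by exp(-3*x) gives A = -2, so u_p = -2*exp(-3*x).
General solution: u = -2*exp(-3*x) + C1*exp(-6*x) + C2*exp(-4*x).
Apply the initial conditions: u(0) = -2 + C1 + C2 = 4 and u'(0) = 6 - 6*C1 - 4*C2 = 0. Solving gives C1 = -9, C2 = 15.

u = -9*exp(-6*x) - 2*exp(-3*x) + 15*exp(-4*x)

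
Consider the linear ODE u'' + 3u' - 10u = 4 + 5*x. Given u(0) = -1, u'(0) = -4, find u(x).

Characteristic equation r² + 3r - 10 = 0 factors as (r + 5)(r - 2) = 0, so r = -5, 2.
Hence u_h = C1*exp(-5*x) + C2*exp(2*x).
For the particular solution try u_p = A0 + A1*x. Substituting and matching coefficients of each power of x gives A0 = -11/20, A1 = -1/2, so u_p = -11/20 - x/2.
General solution: u = -11/20 - x/2 + C1*exp(-5*x) + C2*exp(2*x).
Apply the initial conditions: u(0) = -11/20 + C1 + C2 = -1 and u'(0) = -1/2 - 5*C1 + 2*C2 = -4. Solving gives C1 = 13/35, C2 = -23/28.

u = -11/20 - 23*exp(2*x)/28 - x/2 + 13*exp(-5*x)/35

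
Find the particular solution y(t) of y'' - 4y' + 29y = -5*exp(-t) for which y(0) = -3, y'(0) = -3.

y = -5*exp(-t)/34 - 97*cos(5*t)*exp(2*t)/34 + 87*exp(2*t)*sin(5*t)/170

Characteristic equation r² - 4r + 29 = 0 has discriminant (-4)² - 4·(29) = -100 < 0, so r = 2 ± 5i.
Hence y_h = C1*cos(5*t)*exp(2*t) + C2*exp(2*t)*sin(5*t).
Try y_p = A*exp(-t). Substituting into the equation and dividing by exp(-t) gives A = -5/34, so y_p = -5*exp(-t)/34.
General solution: y = -5*exp(-t)/34 + C1*cos(5*t)*exp(2*t) + C2*exp(2*t)*sin(5*t).
Apply the initial conditions: y(0) = -5/34 + C1 = -3 and y'(0) = 5/34 + 2*C1 + 5*C2 = -3. Solving gives C1 = -97/34, C2 = 87/170.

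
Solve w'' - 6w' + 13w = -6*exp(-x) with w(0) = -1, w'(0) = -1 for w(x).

w = -3*exp(-x)/10 - 7*cos(2*x)*exp(3*x)/10 + 2*exp(3*x)*sin(2*x)/5

Characteristic equation r² - 6r + 13 = 0 has discriminant (-6)² - 4·(13) = -16 < 0, so r = 3 ± 2i.
Hence w_h = C1*cos(2*x)*exp(3*x) + C2*exp(3*x)*sin(2*x).
Try w_p = A*exp(-x). Substituting into the equation and dividing by exp(-x) gives A = -3/10, so w_p = -3*exp(-x)/10.
General solution: w = -3*exp(-x)/10 + C1*cos(2*x)*exp(3*x) + C2*exp(3*x)*sin(2*x).
Apply the initial conditions: w(0) = -3/10 + C1 = -1 and w'(0) = 3/10 + 2*C2 + 3*C1 = -1. Solving gives C1 = -7/10, C2 = 2/5.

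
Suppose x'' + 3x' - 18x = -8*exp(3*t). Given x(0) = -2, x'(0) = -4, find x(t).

x = -136*exp(3*t)/81 - 26*exp(-6*t)/81 - 8*t*exp(3*t)/9

Characteristic equation r² + 3r - 18 = 0 factors as (r - 3)(r + 6) = 0, so r = 3, -6.
Hence x_h = C1*exp(3*t) + C2*exp(-6*t).
Since exp(3*t) solves the homogeneous equation (r = 3 is a root of multiplicity 1), multiply the trial by t. Try x_p = A*t*exp(3*t). Substituting into the equation and dividing by exp(3*t) gives A = -8/9, so x_p = -8*t*exp(3*t)/9.
General solution: x = C1*exp(3*t) + C2*exp(-6*t) - 8*t*exp(3*t)/9.
Apply the initial conditions: x(0) = C1 + C2 = -2 and x'(0) = -8/9 - 6*C2 + 3*C1 = -4. Solving gives C1 = -136/81, C2 = -26/81.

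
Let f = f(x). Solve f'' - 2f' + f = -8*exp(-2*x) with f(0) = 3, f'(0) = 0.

f = -8*exp(-2*x)/9 + 35*exp(x)/9 - 17*x*exp(x)/3

Characteristic equation r² - 2r + 1 = 0 has discriminant (-2)² - 4·(1) = 0, so r = 1 is a repeated root.
Hence f_h = (C1 + C2*x)*exp(x).
Try f_p = A*exp(-2*x). Substituting into the equation and dividing by exp(-2*x) gives A = -8/9, so f_p = -8*exp(-2*x)/9.
General solution: f = -8*exp(-2*x)/9 + C1*exp(x) + C2*x*exp(x).
Apply the initial conditions: f(0) = -8/9 + C1 = 3 and f'(0) = 16/9 + C1 + C2 = 0. Solving gives C1 = 35/9, C2 = -17/3.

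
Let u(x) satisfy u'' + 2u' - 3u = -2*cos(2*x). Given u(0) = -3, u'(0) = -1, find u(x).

u = -13*exp(x)/5 - 8*exp(-3*x)/13 - 8*sin(2*x)/65 + 14*cos(2*x)/65

Characteristic equation r² + 2r - 3 = 0 factors as (r + 3)(r - 1) = 0, so r = -3, 1.
Hence u_h = C1*exp(-3*x) + C2*exp(x).
Try u_p = A*cos(2*x) + B*sin(2*x). Substituting and equating the coefficients of cos(2x) and sin(2x) gives A = 14/65, B = -8/65, so u_p = -8*sin(2*x)/65 + 14*cos(2*x)/65.
General solution: u = -8*sin(2*x)/65 + 14*cos(2*x)/65 + C1*exp(-3*x) + C2*exp(x).
Apply the initial conditions: u(0) = 14/65 + C1 + C2 = -3 and u'(0) = -16/65 + C2 - 3*C1 = -1. Solving gives C1 = -8/13, C2 = -13/5.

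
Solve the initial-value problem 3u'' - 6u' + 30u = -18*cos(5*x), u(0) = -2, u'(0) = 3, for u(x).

Divide through by 3: u'' - 2u' + 10u = -6*cos(5*x).
Characteristic equation r² - 2r + 10 = 0 has discriminant (-2)² - 4·(10) = -36 < 0, so r = 1 ± 3i.
Hence u_h = C1*cos(3*x)*exp(x) + C2*exp(x)*sin(3*x).
Try u_p = A*cos(5*x) + B*sin(5*x). Substituting and equating the coefficients of cos(5x) and sin(5x) gives A = 18/65, B = 12/65, so u_p = 12*sin(5*x)/65 + 18*cos(5*x)/65.
General solution: u = 12*sin(5*x)/65 + 18*cos(5*x)/65 + C1*cos(3*x)*exp(x) + C2*exp(x)*sin(3*x).
Apply the initial conditions: u(0) = 18/65 + C1 = -2 and u'(0) = 12/13 + C1 + 3*C2 = 3. Solving gives C1 = -148/65, C2 = 283/195.

u = 12*sin(5*x)/65 + 18*cos(5*x)/65 - 148*cos(3*x)*exp(x)/65 + 283*exp(x)*sin(3*x)/195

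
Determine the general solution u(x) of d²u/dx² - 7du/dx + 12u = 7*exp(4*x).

Characteristic equation r² - 7r + 12 = 0 factors as (r - 3)(r - 4) = 0, so r = 3, 4.
Hence u_h = C1*exp(3*x) + C2*exp(4*x).
Since exp(4*x) solves the homogeneous equation (r = 4 is a root of multiplicity 1), multiply the trial by x. Try u_p = A*x*exp(4*x). Substituting into the equation and dividing by exp(4*x) gives A = 7, so u_p = 7*x*exp(4*x).

u = C1*exp(3*x) + C2*exp(4*x) + 7*x*exp(4*x)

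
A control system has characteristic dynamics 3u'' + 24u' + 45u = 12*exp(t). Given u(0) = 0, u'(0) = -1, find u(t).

u = -exp(-3*t) + exp(t)/6 + 5*exp(-5*t)/6

Divide through by 3: u'' + 8u' + 15u = 4*exp(t).
Characteristic equation r² + 8r + 15 = 0 factors as (r + 5)(r + 3) = 0, so r = -5, -3.
Hence u_h = C1*exp(-5*t) + C2*exp(-3*t).
Try u_p = A*exp(t). Substituting into the equation and dividing by exp(t) gives A = 1/6, so u_p = exp(t)/6.
General solution: u = exp(t)/6 + C1*exp(-5*t) + C2*exp(-3*t).
Apply the initial conditions: u(0) = 1/6 + C1 + C2 = 0 and u'(0) = 1/6 - 5*C1 - 3*C2 = -1. Solving gives C1 = 5/6, C2 = -1.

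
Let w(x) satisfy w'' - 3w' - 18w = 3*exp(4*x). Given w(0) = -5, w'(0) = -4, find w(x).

Characteristic equation r² - 3r - 18 = 0 factors as (r - 6)(r + 3) = 0, so r = 6, -3.
Hence w_h = C1*exp(6*x) + C2*exp(-3*x).
Try w_p = A*exp(4*x). Substituting into the equation and dividing by exp(4*x) gives A = -3/14, so w_p = -3*exp(4*x)/14.
General solution: w = -3*exp(4*x)/14 + C1*exp(6*x) + C2*exp(-3*x).
Apply the initial conditions: w(0) = -3/14 + C1 + C2 = -5 and w'(0) = -6/7 - 3*C2 + 6*C1 = -4. Solving gives C1 = -35/18, C2 = -179/63.

w = -179*exp(-3*x)/63 - 35*exp(6*x)/18 - 3*exp(4*x)/14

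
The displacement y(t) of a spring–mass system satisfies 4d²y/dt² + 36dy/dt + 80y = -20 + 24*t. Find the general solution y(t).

y = -77/200 + 3*t/10 + C1*exp(-4*t) + C2*exp(-5*t)

Divide through by 4: y'' + 9y' + 20y = -5 + 6*t.
Characteristic equation r² + 9r + 20 = 0 factors as (r + 4)(r + 5) = 0, so r = -4, -5.
Hence y_h = C1*exp(-4*t) + C2*exp(-5*t).
For the particular solution try y_p = A0 + A1*t. Substituting and matching coefficients of each power of t gives A0 = -77/200, A1 = 3/10, so y_p = -77/200 + 3*t/10.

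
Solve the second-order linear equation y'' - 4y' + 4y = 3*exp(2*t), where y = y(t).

y = C1*exp(2*t) + 3*t**2*exp(2*t)/2 + C2*t*exp(2*t)

Characteristic equation r² - 4r + 4 = 0 has discriminant (-4)² - 4·(4) = 0, so r = 2 is a repeated root.
Hence y_h = (C1 + C2*t)*exp(2*t).
Since exp(2*t) solves the homogeneous equation (r = 2 is a root of multiplicity 2), multiply the trial by t^2. Try y_p = A*t^2*exp(2*t). Substituting into the equation and dividing by exp(2*t) gives A = 3/2, so y_p = 3*t^2*exp(2*t)/2.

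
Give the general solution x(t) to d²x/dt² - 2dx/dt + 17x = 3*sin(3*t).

x = 6*sin(3*t)/25 + 9*cos(3*t)/50 + C1*cos(4*t)*exp(t) + C2*exp(t)*sin(4*t)

Characteristic equation r² - 2r + 17 = 0 has discriminant (-2)² - 4·(17) = -64 < 0, so r = 1 ± 4i.
Hence x_h = C1*cos(4*t)*exp(t) + C2*exp(t)*sin(4*t).
Try x_p = A*cos(3*t) + B*sin(3*t). Substituting and equating the coefficients of cos(3t) and sin(3t) gives A = 9/50, B = 6/25, so x_p = 6*sin(3*t)/25 + 9*cos(3*t)/50.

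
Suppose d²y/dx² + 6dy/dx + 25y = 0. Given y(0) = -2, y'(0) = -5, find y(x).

y = -2*cos(4*x)*exp(-3*x) - 11*exp(-3*x)*sin(4*x)/4

Characteristic equation r² + 6r + 25 = 0 has discriminant (6)² - 4·(25) = -64 < 0, so r = -3 ± 4i.
Hence y_h = C1*cos(4*x)*exp(-3*x) + C2*exp(-3*x)*sin(4*x).
Apply the initial conditions: y(0) = C1 = -2 and y'(0) = -3*C1 + 4*C2 = -5. Solving gives C1 = -2, C2 = -11/4.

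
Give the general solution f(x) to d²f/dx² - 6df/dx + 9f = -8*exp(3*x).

f = C1*exp(3*x) - 4*x**2*exp(3*x) + C2*x*exp(3*x)

Characteristic equation r² - 6r + 9 = 0 has discriminant (-6)² - 4·(9) = 0, so r = 3 is a repeated root.
Hence f_h = (C1 + C2*x)*exp(3*x).
Since exp(3*x) solves the homogeneous equation (r = 3 is a root of multiplicity 2), multiply the trial by x^2. Try f_p = A*x^2*exp(3*x). Substituting into the equation and dividing by exp(3*x) gives A = -4, so f_p = -4*x^2*exp(3*x).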